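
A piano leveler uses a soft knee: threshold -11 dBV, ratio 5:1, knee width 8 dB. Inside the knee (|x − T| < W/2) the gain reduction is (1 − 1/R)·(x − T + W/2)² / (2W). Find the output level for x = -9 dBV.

x − T + W/2 = -9 − (-11) + 4 = 6.
GR = (1 − 1/5) × 6² / 16 = 0.8 × 36 / 16 = 1.8 dB.
Output = -9 − 1.8 = -10.8 dBV.

-10.8 dBV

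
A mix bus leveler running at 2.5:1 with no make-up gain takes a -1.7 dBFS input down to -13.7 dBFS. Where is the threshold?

-21.7 dBFS

Gain reduction = -1.7 − (-13.7) = 12 dB; output overshoot = GR / (R − 1) = 12 / 1.5 = 8 dB.
Threshold = output − output overshoot = -13.7 − 8 = -21.7 dBFS.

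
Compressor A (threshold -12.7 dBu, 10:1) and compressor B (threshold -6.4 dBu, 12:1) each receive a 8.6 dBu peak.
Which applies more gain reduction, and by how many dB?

A, by 5.42 dB

A: GR = 21.3 − 21.3/10 = 19.17 dB.
B: GR = 15 − 15/12 = 13.75 dB.
A applies 5.42 dB more gain reduction.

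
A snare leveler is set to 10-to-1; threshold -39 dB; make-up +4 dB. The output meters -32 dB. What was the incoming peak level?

-9 dB

Remove make-up: -32 − 4 = -36 dB.
That's 3 dB above the -39 dB threshold.
Undo the ratio: input overshoot = 3 × 10 = 30 dB, giving input = -9 dB.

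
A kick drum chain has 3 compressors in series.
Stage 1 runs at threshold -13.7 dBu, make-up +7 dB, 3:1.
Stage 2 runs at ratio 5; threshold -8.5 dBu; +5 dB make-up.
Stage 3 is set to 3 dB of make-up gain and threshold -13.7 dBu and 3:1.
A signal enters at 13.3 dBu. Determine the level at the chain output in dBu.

-6.58 dBu

Stage 1: 27 dB above -13.7 dBu, reduced 3:1 to 9 dB above → -4.7 dBu; +7 dB make-up → 2.3 dBu.
Stage 2: overshoot 10.8 dB → 10.8/5 = 2.16 dB → -6.34 dBu; +5 dB make-up → -1.34 dBu.
Stage 3: overshoot 12.36 dB → 12.36/3 = 4.12 dB → -9.58 dBu; +3 dB make-up → -6.58 dBu.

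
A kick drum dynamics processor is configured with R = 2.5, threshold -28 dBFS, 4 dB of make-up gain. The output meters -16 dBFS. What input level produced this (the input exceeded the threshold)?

Stripping the +4 dB make-up gives -20 dBFS at the gain stage.
Post-compression overshoot = -20 − (-28) = 8 dB.
Input overshoot = R × output overshoot = 20 dB → input = -28 + 20 = -8 dBFS.

-8 dBFS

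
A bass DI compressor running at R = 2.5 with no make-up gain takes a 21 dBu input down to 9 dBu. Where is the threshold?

1 dBu

Input is 20 dB above T (since output overshoot × R = input overshoot: (9 − T)·2.5 = 21 − T gives T = 1 dBu).
Check: 1 + (21 − 1)/2.5 = 1 + 8 = 9 dBu. ✓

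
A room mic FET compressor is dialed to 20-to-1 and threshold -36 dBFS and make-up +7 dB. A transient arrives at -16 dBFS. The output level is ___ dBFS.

-28 dBFS

-16 dBFS sits 20 dB over threshold.
The 20 dB excess becomes 1 dB after 20:1 reduction.
So the level is -36 + 1 = -35 dBFS; make-up adds 7 dB, giving -28 dBFS.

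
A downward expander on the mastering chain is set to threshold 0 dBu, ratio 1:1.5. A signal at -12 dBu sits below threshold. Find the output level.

-18 dBu

Below threshold, a 1:1.5 expander applies gain = (1.5−1)×(T − x) of attenuation.
(1.5−1) × 12 = 6 dB, so output = -12 − 6 = -18 dBu.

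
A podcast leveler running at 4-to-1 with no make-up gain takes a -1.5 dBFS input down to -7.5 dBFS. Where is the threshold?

Input is 8 dB above T (since output overshoot × R = input overshoot: (-7.5 − T)·4 = -1.5 − T gives T = -9.5 dBFS).
Check: -9.5 + (-1.5 − (-9.5))/4 = -9.5 + 2 = -7.5 dBFS. ✓

-9.5 dBFS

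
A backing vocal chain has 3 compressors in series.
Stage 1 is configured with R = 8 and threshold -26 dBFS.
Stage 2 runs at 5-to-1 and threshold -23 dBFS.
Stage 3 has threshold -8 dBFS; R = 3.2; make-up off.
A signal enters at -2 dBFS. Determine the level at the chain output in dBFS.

Stage 1: -2 dBFS is 24 dB over -26 dBFS; at 8:1 that becomes 3 dB over, giving -23 dBFS.
Stage 2: -23 dBFS ≤ -23 dBFS, so stage 2 doesn't engage; output -23 dBFS.
Stage 3: -23 dBFS is at or below the -8 dBFS threshold — no compression; output -23 dBFS.

-23 dBFS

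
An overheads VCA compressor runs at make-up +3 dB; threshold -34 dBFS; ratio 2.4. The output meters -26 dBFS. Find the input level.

-22 dBFS

Stripping the +3 dB make-up gives -29 dBFS at the gain stage.
Post-compression overshoot = -29 − (-34) = 5 dB.
Undo the ratio: input overshoot = 5 × 2.4 = 12 dB, giving input = -22 dBFS.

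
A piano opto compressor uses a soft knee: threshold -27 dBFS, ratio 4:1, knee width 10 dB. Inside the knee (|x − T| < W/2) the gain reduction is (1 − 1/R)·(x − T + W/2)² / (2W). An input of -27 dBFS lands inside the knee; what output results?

x − T + W/2 = -27 − (-27) + 5 = 5.
GR = (1 − 1/4) × 5² / 20 = 0.75 × 25 / 20 = 0.9375 dB.
Output = -27 − 0.9375 = -27.9375 dBFS.

-27.9375 dBFS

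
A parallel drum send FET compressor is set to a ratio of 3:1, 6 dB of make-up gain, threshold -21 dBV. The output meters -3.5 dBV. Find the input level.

Stripping the +6 dB make-up gives -9.5 dBV at the gain stage.
That's 11.5 dB above the -21 dBV threshold.
Before 3:1 compression the overshoot was 11.5 × 3 = 34.5 dB, so input = -21 + 34.5 = 13.5 dBV.

13.5 dBV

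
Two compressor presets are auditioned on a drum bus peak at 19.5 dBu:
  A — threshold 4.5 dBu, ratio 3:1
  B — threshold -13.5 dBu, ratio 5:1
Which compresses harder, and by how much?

A: GR = 15 − 15/3 = 10 dB.
B: GR = 33 − 33/5 = 26.4 dB.
B applies 16.4 dB more gain reduction.

B, by 16.4 dB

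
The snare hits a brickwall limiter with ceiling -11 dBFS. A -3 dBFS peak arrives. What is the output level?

-11 dBFS

A brickwall limiter is an ∞:1 compressor: any input above the ceiling is clamped to -11 dBFS.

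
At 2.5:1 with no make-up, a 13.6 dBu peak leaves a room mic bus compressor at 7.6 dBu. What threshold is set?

3.6 dBu

Input is 10 dB above T (since output overshoot × R = input overshoot: (7.6 − T)·2.5 = 13.6 − T gives T = 3.6 dBu).
Check: 3.6 + (13.6 − 3.6)/2.5 = 3.6 + 4 = 7.6 dBu. ✓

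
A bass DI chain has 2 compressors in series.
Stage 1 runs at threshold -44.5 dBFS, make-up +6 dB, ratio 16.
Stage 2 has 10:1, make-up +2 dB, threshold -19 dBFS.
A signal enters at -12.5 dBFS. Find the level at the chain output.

-34.5 dBFS

Stage 1: overshoot 32 dB → 32/16 = 2 dB → -42.5 dBFS; +6 dB make-up → -36.5 dBFS.
Stage 2: -36.5 dBFS is at or below the -19 dBFS threshold — no compression; make-up brings it to -34.5 dBFS.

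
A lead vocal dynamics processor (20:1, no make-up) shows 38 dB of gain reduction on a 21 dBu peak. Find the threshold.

-19 dBu

Gain reduction = 21 − (-17) = 38 dB; output overshoot = GR / (R − 1) = 38 / 19 = 2 dB.
Threshold = output − output overshoot = -17 − 2 = -19 dBu.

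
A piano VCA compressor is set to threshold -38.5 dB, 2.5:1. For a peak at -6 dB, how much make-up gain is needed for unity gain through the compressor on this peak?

Overshoot 32.5 dB → 32.5/2.5 = 13 dB after compression, so the compressed level is -38.5 + 13 = -25.5 dB.
Make-up = target − compressed = -6 − (-25.5) = 19.5 dB.

19.5 dB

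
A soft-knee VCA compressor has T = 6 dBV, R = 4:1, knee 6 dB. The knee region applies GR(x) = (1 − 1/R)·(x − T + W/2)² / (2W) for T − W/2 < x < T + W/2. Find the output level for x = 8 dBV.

x − T + W/2 = 8 − 6 + 3 = 5.
GR = (1 − 1/4) × 5² / 12 = 0.75 × 25 / 12 = 1.5625 dB.
Output = 8 − 1.5625 = 6.4375 dBV.

6.4375 dBV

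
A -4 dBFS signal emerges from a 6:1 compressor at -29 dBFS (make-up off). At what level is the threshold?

-34 dBFS

Gain reduction = -4 − (-29) = 25 dB; output overshoot = GR / (R − 1) = 25 / 5 = 5 dB.
Threshold = output − output overshoot = -29 − 5 = -34 dBFS.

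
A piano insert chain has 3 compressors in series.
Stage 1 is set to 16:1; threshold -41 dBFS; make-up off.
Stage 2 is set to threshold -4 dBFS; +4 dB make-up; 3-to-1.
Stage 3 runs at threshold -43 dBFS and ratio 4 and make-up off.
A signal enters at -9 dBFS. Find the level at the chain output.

-41 dBFS

Stage 1: overshoot 32 dB → 32/16 = 2 dB → -39 dBFS.
Stage 2: below threshold (-39 ≤ -4); passes unchanged; make-up brings it to -35 dBFS.
Stage 3: overshoot 8 dB → 8/4 = 2 dB → -41 dBFS.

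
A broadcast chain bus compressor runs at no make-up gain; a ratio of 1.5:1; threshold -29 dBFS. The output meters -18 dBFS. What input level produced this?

The compressed level sits -18 − (-29) = 11 dB over threshold.
Before 1.5:1 compression the overshoot was 11 × 1.5 = 16.5 dB, so input = -29 + 16.5 = -12.5 dBFS.

-12.5 dBFS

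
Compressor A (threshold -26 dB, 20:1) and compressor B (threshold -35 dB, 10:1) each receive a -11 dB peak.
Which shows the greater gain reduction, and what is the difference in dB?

A: GR = 15 − 15/20 = 14.25 dB.
B: GR = 24 − 24/10 = 21.6 dB.
B applies 7.35 dB more gain reduction.

B, by 7.35 dB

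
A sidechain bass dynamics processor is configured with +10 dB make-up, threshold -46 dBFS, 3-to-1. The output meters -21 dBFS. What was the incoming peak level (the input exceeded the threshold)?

-1 dBFS

Before make-up, the level was -21 − 10 = -31 dBFS.
Post-compression overshoot = -31 − (-46) = 15 dB.
Input overshoot = R × output overshoot = 45 dB → input = -46 + 45 = -1 dBFS.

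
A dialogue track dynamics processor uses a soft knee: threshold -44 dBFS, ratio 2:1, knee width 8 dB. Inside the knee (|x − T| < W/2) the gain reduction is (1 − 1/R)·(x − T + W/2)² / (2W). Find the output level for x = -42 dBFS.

x − T + W/2 = -42 − (-44) + 4 = 6.
GR = (1 − 1/2) × 6² / 16 = 0.5 × 36 / 16 = 1.125 dB.
Output = -42 − 1.125 = -43.125 dBFS.

-43.125 dBFS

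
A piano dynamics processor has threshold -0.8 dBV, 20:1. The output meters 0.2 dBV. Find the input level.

19.2 dBV

Post-compression overshoot = 0.2 − (-0.8) = 1 dB.
Before 20:1 compression the overshoot was 1 × 20 = 20 dB, so input = -0.8 + 20 = 19.2 dBV.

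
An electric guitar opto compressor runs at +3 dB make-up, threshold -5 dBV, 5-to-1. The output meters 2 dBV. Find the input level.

Remove make-up: 2 − 3 = -1 dBV.
The compressed level sits -1 − (-5) = 4 dB over threshold.
Undo the ratio: input overshoot = 4 × 5 = 20 dB, giving input = 15 dBV.

15 dBV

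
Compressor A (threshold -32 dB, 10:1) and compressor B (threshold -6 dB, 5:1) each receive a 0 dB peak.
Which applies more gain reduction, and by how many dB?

A, by 24 dB

A: GR = 32 − 32/10 = 28.8 dB.
B: GR = 6 − 6/5 = 4.8 dB.
Difference: 24 dB in favour of A.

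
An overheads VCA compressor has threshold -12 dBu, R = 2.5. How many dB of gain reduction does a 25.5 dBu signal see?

22.5 dB

25.5 dBu exceeds the threshold by 37.5 dB.
A 2.5:1 ratio leaves 15 dB of that excess.
Gain reduction = 37.5 − 15 = 22.5 dB.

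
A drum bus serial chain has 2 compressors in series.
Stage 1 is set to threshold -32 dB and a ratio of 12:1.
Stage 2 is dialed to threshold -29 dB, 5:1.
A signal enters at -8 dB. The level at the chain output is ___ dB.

-30 dB

Stage 1: -8 dB is 24 dB over -32 dB; at 12:1 that becomes 2 dB over, giving -30 dB.
Stage 2: -30 dB is at or below the -29 dB threshold — no compression; output -30 dB.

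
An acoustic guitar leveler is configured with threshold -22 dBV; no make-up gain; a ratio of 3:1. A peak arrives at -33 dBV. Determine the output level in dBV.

-33 dBV is 11 dB below the -22 dBV threshold, so no gain reduction is applied.
Output = input = -33 dBV.

-33 dBV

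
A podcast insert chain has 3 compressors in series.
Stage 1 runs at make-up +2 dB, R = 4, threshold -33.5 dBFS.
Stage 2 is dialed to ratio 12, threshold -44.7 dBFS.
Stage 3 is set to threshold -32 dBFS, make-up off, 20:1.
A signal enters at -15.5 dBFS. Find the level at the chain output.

Stage 1: 18 dB above -33.5 dBFS, reduced 4:1 to 4.5 dB above → -29 dBFS; +2 dB make-up → -27 dBFS.
Stage 2: 17.7 dB above -44.7 dBFS, reduced 12:1 to 1.475 dB above → -43.225 dBFS.
Stage 3: -43.225 dBFS ≤ -32 dBFS, so stage 3 doesn't engage; output -43.225 dBFS.

-43.225 dBFS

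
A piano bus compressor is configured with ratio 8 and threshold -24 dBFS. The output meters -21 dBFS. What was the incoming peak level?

Post-compression overshoot = -21 − (-24) = 3 dB.
Input overshoot = R × output overshoot = 24 dB → input = -24 + 24 = 0 dBFS.

0 dBFS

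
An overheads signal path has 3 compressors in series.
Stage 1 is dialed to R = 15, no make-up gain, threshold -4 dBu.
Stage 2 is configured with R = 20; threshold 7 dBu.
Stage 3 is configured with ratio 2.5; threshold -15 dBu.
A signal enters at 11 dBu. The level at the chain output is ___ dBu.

-10.2 dBu

Stage 1: 15 dB above -4 dBu, reduced 15:1 to 1 dB above → -3 dBu.
Stage 2: -3 dBu is at or below the 7 dBu threshold — no compression; output -3 dBu.
Stage 3: 12 dB above -15 dBu, reduced 2.5:1 to 4.8 dB above → -10.2 dBu.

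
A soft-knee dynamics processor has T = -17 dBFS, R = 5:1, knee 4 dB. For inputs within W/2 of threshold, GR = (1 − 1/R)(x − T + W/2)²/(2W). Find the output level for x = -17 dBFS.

x − T + W/2 = -17 − (-17) + 2 = 2.
GR = (1 − 1/5) × 2² / 8 = 0.8 × 4 / 8 = 0.4 dB.
Output = -17 − 0.4 = -17.4 dBFS.

-17.4 dBFS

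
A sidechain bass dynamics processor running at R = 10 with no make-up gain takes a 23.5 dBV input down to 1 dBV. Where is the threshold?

-1.5 dBV

Gain reduction = 23.5 − 1 = 22.5 dB; output overshoot = GR / (R − 1) = 22.5 / 9 = 2.5 dB.
Threshold = output − output overshoot = 1 − 2.5 = -1.5 dBV.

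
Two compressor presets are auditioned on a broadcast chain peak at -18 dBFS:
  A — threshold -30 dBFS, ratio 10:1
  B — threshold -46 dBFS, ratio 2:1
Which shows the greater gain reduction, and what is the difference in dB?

B, by 3.2 dB

A: 12 dB over, compressed to 1.2 dB over, so 10.8 dB of GR.
B: 28 dB over, compressed to 14 dB over, so 14 dB of GR.
Difference: 3.2 dB in favour of B.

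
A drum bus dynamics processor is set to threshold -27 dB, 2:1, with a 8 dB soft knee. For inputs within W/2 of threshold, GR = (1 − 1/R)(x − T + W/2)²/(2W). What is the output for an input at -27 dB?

-27.5 dB

x − T + W/2 = -27 − (-27) + 4 = 4.
GR = (1 − 1/2) × 4² / 16 = 0.5 × 16 / 16 = 0.5 dB.
Output = -27 − 0.5 = -27.5 dB.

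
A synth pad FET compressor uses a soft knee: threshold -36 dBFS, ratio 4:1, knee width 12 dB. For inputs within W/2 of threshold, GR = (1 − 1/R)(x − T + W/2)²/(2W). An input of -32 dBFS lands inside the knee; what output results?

x − T + W/2 = -32 − (-36) + 6 = 10.
GR = (1 − 1/4) × 10² / 24 = 0.75 × 100 / 24 = 3.125 dB.
Output = -32 − 3.125 = -35.125 dBFS.

-35.125 dBFS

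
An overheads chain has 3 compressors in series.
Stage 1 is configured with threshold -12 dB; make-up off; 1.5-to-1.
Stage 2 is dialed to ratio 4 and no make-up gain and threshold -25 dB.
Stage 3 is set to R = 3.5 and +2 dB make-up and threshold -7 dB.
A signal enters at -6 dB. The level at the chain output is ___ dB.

-18.75 dB

Stage 1: 6 dB above -12 dB, reduced 1.5:1 to 4 dB above → -8 dB.
Stage 2: 17 dB above -25 dB, reduced 4:1 to 4.25 dB above → -20.75 dB.
Stage 3: -20.75 dB is at or below the -7 dB threshold — no compression; make-up brings it to -18.75 dB.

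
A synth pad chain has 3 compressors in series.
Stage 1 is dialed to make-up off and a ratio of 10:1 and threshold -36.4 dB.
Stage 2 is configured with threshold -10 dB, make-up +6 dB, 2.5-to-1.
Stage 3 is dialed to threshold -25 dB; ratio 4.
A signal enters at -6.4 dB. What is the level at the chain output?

-27.4 dB

Stage 1: 30 dB above -36.4 dB, reduced 10:1 to 3 dB above → -33.4 dB.
Stage 2: below threshold (-33.4 ≤ -10); passes unchanged; make-up brings it to -27.4 dB.
Stage 3: below threshold (-27.4 ≤ -25); passes unchanged; output -27.4 dB.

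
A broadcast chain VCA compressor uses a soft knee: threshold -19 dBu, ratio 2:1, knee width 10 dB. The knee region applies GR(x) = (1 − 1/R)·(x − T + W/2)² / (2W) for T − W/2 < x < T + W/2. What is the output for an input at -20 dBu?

x − T + W/2 = -20 − (-19) + 5 = 4.
GR = (1 − 1/2) × 4² / 20 = 0.5 × 16 / 20 = 0.4 dB.
Output = -20 − 0.4 = -20.4 dBu.

-20.4 dBu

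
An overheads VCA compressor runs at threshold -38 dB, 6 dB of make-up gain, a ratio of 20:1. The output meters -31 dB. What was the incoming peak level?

-18 dB

Stripping the +6 dB make-up gives -37 dB at the gain stage.
Post-compression overshoot = -37 − (-38) = 1 dB.
Input overshoot = R × output overshoot = 20 dB → input = -38 + 20 = -18 dB.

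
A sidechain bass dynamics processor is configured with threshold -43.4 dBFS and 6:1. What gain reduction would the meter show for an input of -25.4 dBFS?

Overshoot = -25.4 − (-43.4) = 18 dB.
At 6:1, output sits 18/6 = 3 dB above threshold.
Gain reduction = 18 − 3 = 15 dB.

15 dB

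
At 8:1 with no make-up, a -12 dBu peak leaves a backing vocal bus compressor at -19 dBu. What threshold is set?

Input is 8 dB above T (since output overshoot × R = input overshoot: (-19 − T)·8 = -12 − T gives T = -20 dBu).
Check: -20 + (-12 − (-20))/8 = -20 + 1 = -19 dBu. ✓

-20 dBu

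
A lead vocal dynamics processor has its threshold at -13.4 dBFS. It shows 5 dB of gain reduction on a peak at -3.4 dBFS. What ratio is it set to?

2:1

Input overshoot = -3.4 − (-13.4) = 10 dB.
Output overshoot = 10 − 5 = 5 dB.
Ratio = input overshoot / output overshoot = 10 / 5 = 2.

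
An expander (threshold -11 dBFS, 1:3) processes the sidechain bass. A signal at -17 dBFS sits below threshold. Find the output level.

-29 dBFS

Below threshold, a 1:3 expander applies gain = (3−1)×(T − x) of attenuation.
(3−1) × 6 = 12 dB, so output = -17 − 12 = -29 dBFS.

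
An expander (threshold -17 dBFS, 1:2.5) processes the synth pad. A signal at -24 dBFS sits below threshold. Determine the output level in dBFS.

Undershoot = (-17) − (-24) = 7 dB.
At 1:2.5, that expands to 17.5 dB under threshold.
Output = -17 − 17.5 = -34.5 dBFS.

-34.5 dBFS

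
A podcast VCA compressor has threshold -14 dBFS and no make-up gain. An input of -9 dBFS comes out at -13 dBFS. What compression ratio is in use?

5:1

Input overshoot = -9 − (-14) = 5 dB; output overshoot = -13 − (-14) = 1 dB.
Ratio = 5 / 1 = 5.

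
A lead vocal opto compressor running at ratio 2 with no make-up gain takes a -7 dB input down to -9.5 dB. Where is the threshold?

-12 dB

Input is 5 dB above T (since output overshoot × R = input overshoot: (-9.5 − T)·2 = -7 − T gives T = -12 dB).
Check: -12 + (-7 − (-12))/2 = -12 + 2.5 = -9.5 dB. ✓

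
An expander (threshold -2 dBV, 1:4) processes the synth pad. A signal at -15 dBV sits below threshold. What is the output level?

-54 dBV

Below threshold, a 1:4 expander applies gain = (4−1)×(T − x) of attenuation.
(4−1) × 13 = 39 dB, so output = -15 − 39 = -54 dBV.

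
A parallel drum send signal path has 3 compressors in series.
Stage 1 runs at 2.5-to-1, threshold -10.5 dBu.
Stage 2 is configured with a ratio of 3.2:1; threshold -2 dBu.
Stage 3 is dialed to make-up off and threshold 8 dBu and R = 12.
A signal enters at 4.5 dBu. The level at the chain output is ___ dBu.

Stage 1: 15 dB above -10.5 dBu, reduced 2.5:1 to 6 dB above → -4.5 dBu.
Stage 2: -4.5 dBu is at or below the -2 dBu threshold — no compression; output -4.5 dBu.
Stage 3: -4.5 dBu is at or below the 8 dBu threshold — no compression; output -4.5 dBu.

-4.5 dBu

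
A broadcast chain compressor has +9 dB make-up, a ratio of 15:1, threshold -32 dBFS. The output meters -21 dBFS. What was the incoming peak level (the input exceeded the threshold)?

-2 dBFS

Remove make-up: -21 − 9 = -30 dBFS.
Post-compression overshoot = -30 − (-32) = 2 dB.
Input overshoot = R × output overshoot = 30 dB → input = -32 + 30 = -2 dBFS.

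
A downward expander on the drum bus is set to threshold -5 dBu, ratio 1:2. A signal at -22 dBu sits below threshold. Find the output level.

-39 dBu

Below threshold, a 1:2 expander applies gain = (2−1)×(T − x) of attenuation.
(2−1) × 17 = 17 dB, so output = -22 − 17 = -39 dBu.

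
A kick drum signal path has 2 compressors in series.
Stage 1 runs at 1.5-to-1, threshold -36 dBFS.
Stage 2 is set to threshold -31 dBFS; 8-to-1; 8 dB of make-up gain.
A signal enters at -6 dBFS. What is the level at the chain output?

Stage 1: -6 dBFS is 30 dB over -36 dBFS; at 1.5:1 that becomes 20 dB over, giving -16 dBFS.
Stage 2: overshoot 15 dB → 15/8 = 1.875 dB → -29.125 dBFS; +8 dB make-up → -21.125 dBFS.

-21.125 dBFS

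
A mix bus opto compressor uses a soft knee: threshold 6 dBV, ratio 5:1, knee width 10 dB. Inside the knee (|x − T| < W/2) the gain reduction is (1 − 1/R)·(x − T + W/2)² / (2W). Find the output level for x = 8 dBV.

6.04 dBV

x − T + W/2 = 8 − 6 + 5 = 7.
GR = (1 − 1/5) × 7² / 20 = 0.8 × 49 / 20 = 1.96 dB.
Output = 8 − 1.96 = 6.04 dBV.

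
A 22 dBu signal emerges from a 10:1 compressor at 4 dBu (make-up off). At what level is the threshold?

Gain reduction = 22 − 4 = 18 dB; output overshoot = GR / (R − 1) = 18 / 9 = 2 dB.
Threshold = output − output overshoot = 4 − 2 = 2 dBu.

2 dBu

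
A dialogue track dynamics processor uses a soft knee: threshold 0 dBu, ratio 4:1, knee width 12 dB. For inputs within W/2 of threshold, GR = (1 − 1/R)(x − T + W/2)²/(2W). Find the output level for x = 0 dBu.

x − T + W/2 = 0 − 0 + 6 = 6.
GR = (1 − 1/4) × 6² / 24 = 0.75 × 36 / 24 = 1.125 dB.
Output = 0 − 1.125 = -1.125 dBu.

-1.125 dBu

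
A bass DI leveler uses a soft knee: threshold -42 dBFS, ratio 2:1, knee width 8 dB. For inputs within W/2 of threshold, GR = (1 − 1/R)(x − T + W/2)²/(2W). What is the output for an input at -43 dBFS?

x − T + W/2 = -43 − (-42) + 4 = 3.
GR = (1 − 1/2) × 3² / 16 = 0.5 × 9 / 16 = 0.28125 dB.
Output = -43 − 0.28125 = -43.28125 dBFS.

-43.28125 dBFS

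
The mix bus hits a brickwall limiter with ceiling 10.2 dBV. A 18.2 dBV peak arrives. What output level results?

10.2 dBV

A brickwall limiter is an ∞:1 compressor: any input above the ceiling is clamped to 10.2 dBV.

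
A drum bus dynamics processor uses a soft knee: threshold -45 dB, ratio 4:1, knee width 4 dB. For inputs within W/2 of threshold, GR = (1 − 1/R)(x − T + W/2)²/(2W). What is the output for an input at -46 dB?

x − T + W/2 = -46 − (-45) + 2 = 1.
GR = (1 − 1/4) × 1² / 8 = 0.75 × 1 / 8 = 0.09375 dB.
Output = -46 − 0.09375 = -46.09375 dB.

-46.09375 dB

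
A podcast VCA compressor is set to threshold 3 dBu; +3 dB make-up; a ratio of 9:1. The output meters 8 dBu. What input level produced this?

Remove make-up: 8 − 3 = 5 dBu.
That's 2 dB above the 3 dBu threshold.
Before 9:1 compression the overshoot was 2 × 9 = 18 dB, so input = 3 + 18 = 21 dBu.

21 dBu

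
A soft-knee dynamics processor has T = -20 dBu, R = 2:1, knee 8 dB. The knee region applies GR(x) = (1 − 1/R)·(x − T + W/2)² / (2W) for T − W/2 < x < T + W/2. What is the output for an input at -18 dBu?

x − T + W/2 = -18 − (-20) + 4 = 6.
GR = (1 − 1/2) × 6² / 16 = 0.5 × 36 / 16 = 1.125 dB.
Output = -18 − 1.125 = -19.125 dBu.

-19.125 dBu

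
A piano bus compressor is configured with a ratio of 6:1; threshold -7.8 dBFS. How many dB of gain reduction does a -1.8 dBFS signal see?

5 dB

-1.8 dBFS exceeds the threshold by 6 dB.
At 6:1, output sits 6/6 = 1 dB above threshold.
GR = overshoot in − overshoot out = 6 − 1 = 5 dB.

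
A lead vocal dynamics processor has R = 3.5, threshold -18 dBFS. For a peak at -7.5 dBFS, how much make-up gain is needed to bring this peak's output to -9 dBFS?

The peak compresses to -18 + 10.5/3.5 = -15 dBFS.
To reach -9 dBFS requires -9 − (-15) = 6 dB of make-up.

6 dB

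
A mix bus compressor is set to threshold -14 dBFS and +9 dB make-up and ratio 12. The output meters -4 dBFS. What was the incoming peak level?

-2 dBFS

Before make-up, the level was -4 − 9 = -13 dBFS.
The compressed level sits -13 − (-14) = 1 dB over threshold.
Input overshoot = R × output overshoot = 12 dB → input = -14 + 12 = -2 dBFS.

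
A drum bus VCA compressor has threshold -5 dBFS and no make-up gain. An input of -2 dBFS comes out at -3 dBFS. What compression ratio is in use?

1.5:1

Input overshoot = -2 − (-5) = 3 dB; output overshoot = -3 − (-5) = 2 dB.
Ratio = 3 / 2 = 1.5.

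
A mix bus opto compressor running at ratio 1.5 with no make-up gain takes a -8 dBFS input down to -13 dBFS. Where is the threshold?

-23 dBFS

Gain reduction = -8 − (-13) = 5 dB; output overshoot = GR / (R − 1) = 5 / 0.5 = 10 dB.
Threshold = output − output overshoot = -13 − 10 = -23 dBFS.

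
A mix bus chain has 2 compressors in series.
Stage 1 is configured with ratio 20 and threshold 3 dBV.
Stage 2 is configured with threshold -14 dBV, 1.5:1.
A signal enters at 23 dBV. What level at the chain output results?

-2 dBV

Stage 1: overshoot 20 dB → 20/20 = 1 dB → 4 dBV.
Stage 2: 4 dBV is 18 dB over -14 dBV; at 1.5:1 that becomes 12 dB over, giving -2 dBV.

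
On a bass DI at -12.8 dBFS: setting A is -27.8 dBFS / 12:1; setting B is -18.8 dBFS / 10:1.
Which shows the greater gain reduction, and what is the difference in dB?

A, by 8.35 dB

A: overshoot 15 dB → output overshoot 1.25 dB → GR 13.75 dB.
B: overshoot 6 dB → output overshoot 0.6 dB → GR 5.4 dB.
A reduces 8.35 dB more.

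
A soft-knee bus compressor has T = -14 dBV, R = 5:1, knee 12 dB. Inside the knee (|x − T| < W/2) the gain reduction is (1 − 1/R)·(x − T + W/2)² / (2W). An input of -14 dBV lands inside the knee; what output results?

-15.2 dBV

x − T + W/2 = -14 − (-14) + 6 = 6.
GR = (1 − 1/5) × 6² / 24 = 0.8 × 36 / 24 = 1.2 dB.
Output = -14 − 1.2 = -15.2 dBV.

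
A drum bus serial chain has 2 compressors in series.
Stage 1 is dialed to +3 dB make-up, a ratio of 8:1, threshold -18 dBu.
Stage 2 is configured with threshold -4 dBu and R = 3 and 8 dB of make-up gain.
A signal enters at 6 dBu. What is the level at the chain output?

Stage 1: 24 dB above -18 dBu, reduced 8:1 to 3 dB above → -15 dBu; +3 dB make-up → -12 dBu.
Stage 2: below threshold (-12 ≤ -4); passes unchanged; make-up brings it to -4 dBu.

-4 dBu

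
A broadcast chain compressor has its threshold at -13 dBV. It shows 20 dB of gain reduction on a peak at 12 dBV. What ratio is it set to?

5:1

Input overshoot = 12 − (-13) = 25 dB.
Output overshoot = 25 − 20 = 5 dB.
Ratio = input overshoot / output overshoot = 25 / 5 = 5.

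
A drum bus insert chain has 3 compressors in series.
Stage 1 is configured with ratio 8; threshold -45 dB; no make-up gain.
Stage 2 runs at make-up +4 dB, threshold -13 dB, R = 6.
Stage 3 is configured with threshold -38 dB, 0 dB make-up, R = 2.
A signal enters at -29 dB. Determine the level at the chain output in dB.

-39 dB

Stage 1: -29 dB is 16 dB over -45 dB; at 8:1 that becomes 2 dB over, giving -43 dB.
Stage 2: below threshold (-43 ≤ -13); passes unchanged; make-up brings it to -39 dB.
Stage 3: below threshold (-39 ≤ -38); passes unchanged; output -39 dB.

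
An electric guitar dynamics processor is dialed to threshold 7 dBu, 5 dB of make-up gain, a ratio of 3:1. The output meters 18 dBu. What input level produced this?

Remove make-up: 18 − 5 = 13 dBu.
That's 6 dB above the 7 dBu threshold.
Undo the ratio: input overshoot = 6 × 3 = 18 dB, giving input = 25 dBu.

25 dBu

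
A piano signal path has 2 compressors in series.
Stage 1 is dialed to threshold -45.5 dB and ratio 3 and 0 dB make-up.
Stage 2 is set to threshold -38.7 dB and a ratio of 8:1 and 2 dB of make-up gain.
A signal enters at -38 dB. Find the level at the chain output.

Stage 1: overshoot 7.5 dB → 7.5/3 = 2.5 dB → -43 dB.
Stage 2: -43 dB ≤ -38.7 dB, so stage 2 doesn't engage; make-up brings it to -41 dB.

-41 dB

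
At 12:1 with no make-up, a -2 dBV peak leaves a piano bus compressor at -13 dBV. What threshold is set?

-14 dBV

Input is 12 dB above T (since output overshoot × R = input overshoot: (-13 − T)·12 = -2 − T gives T = -14 dBV).
Check: -14 + (-2 − (-14))/12 = -14 + 1 = -13 dBV. ✓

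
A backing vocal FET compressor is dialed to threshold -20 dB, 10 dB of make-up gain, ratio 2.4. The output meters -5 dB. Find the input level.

Before make-up, the level was -5 − 10 = -15 dB.
That's 5 dB above the -20 dB threshold.
Undo the ratio: input overshoot = 5 × 2.4 = 12 dB, giving input = -8 dB.

-8 dB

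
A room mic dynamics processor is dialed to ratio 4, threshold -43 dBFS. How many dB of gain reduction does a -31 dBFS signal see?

9 dB

-31 dBFS exceeds the threshold by 12 dB.
After 4:1 compression the overshoot becomes 12/4 = 3 dB.
So the signal is attenuated by 12 − 3 = 9 dB.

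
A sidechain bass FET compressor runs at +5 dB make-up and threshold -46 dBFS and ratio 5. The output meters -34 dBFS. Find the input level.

-11 dBFS

Before make-up, the level was -34 − 5 = -39 dBFS.
The compressed level sits -39 − (-46) = 7 dB over threshold.
Before 5:1 compression the overshoot was 7 × 5 = 35 dB, so input = -46 + 35 = -11 dBFS.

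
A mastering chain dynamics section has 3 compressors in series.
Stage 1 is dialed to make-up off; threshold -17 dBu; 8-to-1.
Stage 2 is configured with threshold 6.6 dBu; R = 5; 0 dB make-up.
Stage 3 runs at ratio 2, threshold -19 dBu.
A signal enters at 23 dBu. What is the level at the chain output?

Stage 1: overshoot 40 dB → 40/8 = 5 dB → -12 dBu.
Stage 2: -12 dBu ≤ 6.6 dBu, so stage 2 doesn't engage; output -12 dBu.
Stage 3: 7 dB above -19 dBu, reduced 2:1 to 3.5 dB above → -15.5 dBu.

-15.5 dBu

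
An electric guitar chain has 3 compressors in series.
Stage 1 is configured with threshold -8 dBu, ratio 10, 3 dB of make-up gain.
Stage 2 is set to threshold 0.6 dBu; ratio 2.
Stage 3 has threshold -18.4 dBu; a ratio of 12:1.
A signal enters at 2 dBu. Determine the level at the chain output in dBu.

-17.2 dBu

Stage 1: overshoot 10 dB → 10/10 = 1 dB → -7 dBu; +3 dB make-up → -4 dBu.
Stage 2: -4 dBu ≤ 0.6 dBu, so stage 2 doesn't engage; output -4 dBu.
Stage 3: overshoot 14.4 dB → 14.4/12 = 1.2 dB → -17.2 dBu.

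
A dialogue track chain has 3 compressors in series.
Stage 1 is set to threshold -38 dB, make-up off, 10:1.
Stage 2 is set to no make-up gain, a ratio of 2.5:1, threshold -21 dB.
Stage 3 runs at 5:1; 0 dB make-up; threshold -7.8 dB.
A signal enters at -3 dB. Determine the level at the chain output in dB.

-34.5 dB

Stage 1: overshoot 35 dB → 35/10 = 3.5 dB → -34.5 dB.
Stage 2: -34.5 dB is at or below the -21 dB threshold — no compression; output -34.5 dB.
Stage 3: below threshold (-34.5 ≤ -7.8); passes unchanged; output -34.5 dB.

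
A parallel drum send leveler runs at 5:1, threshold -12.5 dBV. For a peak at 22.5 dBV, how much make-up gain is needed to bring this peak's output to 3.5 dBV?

Overshoot 35 dB → 35/5 = 7 dB after compression, so the compressed level is -12.5 + 7 = -5.5 dBV.
Make-up = target − compressed = 3.5 − (-5.5) = 9 dB.

9 dB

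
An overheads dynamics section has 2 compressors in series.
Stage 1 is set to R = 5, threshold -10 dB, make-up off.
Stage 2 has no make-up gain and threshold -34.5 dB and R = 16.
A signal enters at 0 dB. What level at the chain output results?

-32.84375 dB

Stage 1: 10 dB above -10 dB, reduced 5:1 to 2 dB above → -8 dB.
Stage 2: -8 dB is 26.5 dB over -34.5 dB; at 16:1 that becomes 1.65625 dB over, giving -32.84375 dB.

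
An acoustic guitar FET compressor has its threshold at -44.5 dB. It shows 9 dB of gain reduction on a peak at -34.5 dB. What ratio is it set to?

Input overshoot = -34.5 − (-44.5) = 10 dB.
Output overshoot = 10 − 9 = 1 dB.
Ratio = input overshoot / output overshoot = 10 / 1 = 10.

10:1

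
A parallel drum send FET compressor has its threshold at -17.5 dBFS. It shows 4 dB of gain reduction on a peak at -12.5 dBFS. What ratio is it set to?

5:1

Input overshoot = -12.5 − (-17.5) = 5 dB.
Output overshoot = 5 − 4 = 1 dB.
Ratio = input overshoot / output overshoot = 5 / 1 = 5.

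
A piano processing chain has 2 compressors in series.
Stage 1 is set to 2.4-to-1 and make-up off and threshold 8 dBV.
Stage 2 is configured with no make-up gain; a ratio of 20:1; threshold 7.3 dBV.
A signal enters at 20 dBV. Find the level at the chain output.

Stage 1: 12 dB above 8 dBV, reduced 2.4:1 to 5 dB above → 13 dBV.
Stage 2: 13 dBV is 5.7 dB over 7.3 dBV; at 20:1 that becomes 0.285 dB over, giving 7.585 dBV.

7.585 dBV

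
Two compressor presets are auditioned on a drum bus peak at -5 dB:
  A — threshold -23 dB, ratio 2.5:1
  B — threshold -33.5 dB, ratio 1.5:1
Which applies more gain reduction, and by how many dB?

A: GR = 18 − 18/2.5 = 10.8 dB.
B: GR = 28.5 − 28.5/1.5 = 9.5 dB.
A reduces 1.3 dB more.

A, by 1.3 dB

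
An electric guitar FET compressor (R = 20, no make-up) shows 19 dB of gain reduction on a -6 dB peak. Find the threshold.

Let T be the threshold. Output overshoot = (input overshoot)/R, so -25 − T = (-6 − T)/20.
20·(-25 − T) = -6 − T → 19·T = -500 − (-6) = -494.
T = -494/19 = -26 dB.

-26 dB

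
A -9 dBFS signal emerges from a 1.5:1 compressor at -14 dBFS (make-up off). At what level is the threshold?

-24 dBFS

Gain reduction = -9 − (-14) = 5 dB; output overshoot = GR / (R − 1) = 5 / 0.5 = 10 dB.
Threshold = output − output overshoot = -14 − 10 = -24 dBFS.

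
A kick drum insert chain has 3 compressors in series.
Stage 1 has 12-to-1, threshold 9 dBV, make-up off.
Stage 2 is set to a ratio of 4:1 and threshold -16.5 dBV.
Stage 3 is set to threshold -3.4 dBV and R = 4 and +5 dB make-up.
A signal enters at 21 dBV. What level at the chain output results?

-4.875 dBV

Stage 1: 12 dB above 9 dBV, reduced 12:1 to 1 dB above → 10 dBV.
Stage 2: overshoot 26.5 dB → 26.5/4 = 6.625 dB → -9.875 dBV.
Stage 3: -9.875 dBV ≤ -3.4 dBV, so stage 3 doesn't engage; make-up brings it to -4.875 dBV.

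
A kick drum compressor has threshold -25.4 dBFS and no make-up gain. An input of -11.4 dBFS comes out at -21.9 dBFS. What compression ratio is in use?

4:1

Input overshoot = -11.4 − (-25.4) = 14 dB; output overshoot = -21.9 − (-25.4) = 3.5 dB.
Ratio = 14 / 3.5 = 4.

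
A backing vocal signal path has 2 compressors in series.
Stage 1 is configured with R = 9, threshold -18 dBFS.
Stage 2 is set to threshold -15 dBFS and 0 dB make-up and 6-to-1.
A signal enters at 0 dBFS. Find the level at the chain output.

-16 dBFS

Stage 1: 0 dBFS is 18 dB over -18 dBFS; at 9:1 that becomes 2 dB over, giving -16 dBFS.
Stage 2: below threshold (-16 ≤ -15); passes unchanged; output -16 dBFS.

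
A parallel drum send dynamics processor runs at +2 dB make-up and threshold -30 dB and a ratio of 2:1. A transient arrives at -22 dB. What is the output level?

-24 dB

Overshoot: -22 − (-30) = 8 dB.
At 2:1 the overshoot is divided by 2, leaving 4 dB above threshold.
So the level is -30 + 4 = -26 dB; make-up adds 2 dB, giving -24 dB.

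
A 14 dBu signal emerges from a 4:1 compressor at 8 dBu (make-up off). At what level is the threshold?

6 dBu

Gain reduction = 14 − 8 = 6 dB; output overshoot = GR / (R − 1) = 6 / 3 = 2 dB.
Threshold = output − output overshoot = 8 − 2 = 6 dBu.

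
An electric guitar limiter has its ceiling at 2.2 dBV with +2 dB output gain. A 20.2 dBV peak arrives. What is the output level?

The limiter clamps the peak to its 2.2 dBV ceiling.
Output gain then adds 2 dB: 2.2 + 2 = 4.2 dBV.

4.2 dBV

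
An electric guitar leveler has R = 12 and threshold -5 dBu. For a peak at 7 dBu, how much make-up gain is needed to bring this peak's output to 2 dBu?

Overshoot 12 dB → 12/12 = 1 dB after compression, so the compressed level is -5 + 1 = -4 dBu.
Make-up = target − compressed = 2 − (-4) = 6 dB.

6 dB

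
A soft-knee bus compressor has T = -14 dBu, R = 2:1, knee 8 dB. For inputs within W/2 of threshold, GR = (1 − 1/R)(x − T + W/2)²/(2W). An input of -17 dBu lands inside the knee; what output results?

x − T + W/2 = -17 − (-14) + 4 = 1.
GR = (1 − 1/2) × 1² / 16 = 0.5 × 1 / 16 = 0.03125 dB.
Output = -17 − 0.03125 = -17.03125 dBu.

-17.03125 dBu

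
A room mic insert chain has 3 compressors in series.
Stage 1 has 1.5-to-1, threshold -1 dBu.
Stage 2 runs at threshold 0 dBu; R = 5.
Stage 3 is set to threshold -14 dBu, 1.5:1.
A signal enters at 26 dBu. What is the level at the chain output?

-2.4 dBu

Stage 1: 26 dBu is 27 dB over -1 dBu; at 1.5:1 that becomes 18 dB over, giving 17 dBu.
Stage 2: 17 dBu is 17 dB over 0 dBu; at 5:1 that becomes 3.4 dB over, giving 3.4 dBu.
Stage 3: overshoot 17.4 dB → 17.4/1.5 = 11.6 dB → -2.4 dBu.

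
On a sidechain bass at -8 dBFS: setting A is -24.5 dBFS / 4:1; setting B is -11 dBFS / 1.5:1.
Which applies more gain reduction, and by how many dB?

A: GR = 16.5 − 16.5/4 = 12.375 dB.
B: GR = 3 − 3/1.5 = 1 dB.
A reduces 11.375 dB more.

A, by 11.375 dB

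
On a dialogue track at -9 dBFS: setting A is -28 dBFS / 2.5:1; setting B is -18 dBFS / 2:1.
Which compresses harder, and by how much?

A: 19 dB over, compressed to 7.6 dB over, so 11.4 dB of GR.
B: 9 dB over, compressed to 4.5 dB over, so 4.5 dB of GR.
A reduces 6.9 dB more.

A, by 6.9 dB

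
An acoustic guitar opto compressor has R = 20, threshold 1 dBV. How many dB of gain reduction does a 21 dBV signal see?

Overshoot = 21 − 1 = 20 dB.
A 20:1 ratio leaves 1 dB of that excess.
GR = overshoot in − overshoot out = 20 − 1 = 19 dB.

19 dB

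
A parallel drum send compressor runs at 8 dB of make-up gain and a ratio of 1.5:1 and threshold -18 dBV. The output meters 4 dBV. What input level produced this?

Stripping the +8 dB make-up gives -4 dBV at the gain stage.
The compressed level sits -4 − (-18) = 14 dB over threshold.
Undo the ratio: input overshoot = 14 × 1.5 = 21 dB, giving input = 3 dBV.

3 dBV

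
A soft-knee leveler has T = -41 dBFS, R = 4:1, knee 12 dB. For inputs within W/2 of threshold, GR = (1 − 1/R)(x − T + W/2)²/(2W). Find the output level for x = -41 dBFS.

x − T + W/2 = -41 − (-41) + 6 = 6.
GR = (1 − 1/4) × 6² / 24 = 0.75 × 36 / 24 = 1.125 dB.
Output = -41 − 1.125 = -42.125 dBFS.

-42.125 dBFS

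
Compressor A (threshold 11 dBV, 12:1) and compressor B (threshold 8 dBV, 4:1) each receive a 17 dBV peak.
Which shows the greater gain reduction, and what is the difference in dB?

B, by 1.25 dB

A: 6 dB over, compressed to 0.5 dB over, so 5.5 dB of GR.
B: 9 dB over, compressed to 2.25 dB over, so 6.75 dB of GR.
B reduces 1.25 dB more.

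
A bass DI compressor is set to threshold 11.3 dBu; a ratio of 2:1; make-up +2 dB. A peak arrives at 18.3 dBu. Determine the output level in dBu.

18.3 dBu sits 7 dB over threshold.
The 7 dB excess becomes 3.5 dB after 2:1 reduction.
Output = 11.3 + 3.5 = 14.8 dBu; make-up adds 2 dB, giving 16.8 dBu.

16.8 dBu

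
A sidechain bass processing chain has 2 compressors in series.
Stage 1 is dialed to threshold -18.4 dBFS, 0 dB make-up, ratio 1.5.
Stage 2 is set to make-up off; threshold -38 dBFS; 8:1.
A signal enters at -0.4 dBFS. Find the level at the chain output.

-34.05 dBFS

Stage 1: overshoot 18 dB → 18/1.5 = 12 dB → -6.4 dBFS.
Stage 2: -6.4 dBFS is 31.6 dB over -38 dBFS; at 8:1 that becomes 3.95 dB over, giving -34.05 dBFS.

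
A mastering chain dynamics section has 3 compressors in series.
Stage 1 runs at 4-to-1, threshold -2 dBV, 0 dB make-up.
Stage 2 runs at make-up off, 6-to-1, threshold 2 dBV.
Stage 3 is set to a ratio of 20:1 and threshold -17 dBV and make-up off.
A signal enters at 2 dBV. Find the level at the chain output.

-16.2 dBV

Stage 1: 4 dB above -2 dBV, reduced 4:1 to 1 dB above → -1 dBV.
Stage 2: below threshold (-1 ≤ 2); passes unchanged; output -1 dBV.
Stage 3: 16 dB above -17 dBV, reduced 20:1 to 0.8 dB above → -16.2 dBV.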